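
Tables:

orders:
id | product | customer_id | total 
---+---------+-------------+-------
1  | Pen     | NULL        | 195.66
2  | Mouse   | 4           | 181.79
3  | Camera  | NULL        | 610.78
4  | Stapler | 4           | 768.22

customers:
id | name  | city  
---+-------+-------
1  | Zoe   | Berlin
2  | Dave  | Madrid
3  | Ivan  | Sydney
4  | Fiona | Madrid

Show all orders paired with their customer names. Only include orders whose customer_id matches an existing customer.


INNER JOIN keeps only orders rows whose customer_id matches an id in customers. Walk through each order:
  - order 1 (Pen): customer_id=NULL, no match -> dropped
  - order 2 (Mouse): customer_id=4 -> matches Fiona
  - order 3 (Camera): customer_id=NULL, no match -> dropped
  - order 4 (Stapler): customer_id=4 -> matches Fiona
So 2 of 4 rows are dropped.

SQL:
SELECT a.product, b.name AS customer
FROM orders a
INNER JOIN customers b ON a.customer_id = b.id

Result:
product | customer
--------+---------
Mouse   | Fiona   
Stapler | Fiona   


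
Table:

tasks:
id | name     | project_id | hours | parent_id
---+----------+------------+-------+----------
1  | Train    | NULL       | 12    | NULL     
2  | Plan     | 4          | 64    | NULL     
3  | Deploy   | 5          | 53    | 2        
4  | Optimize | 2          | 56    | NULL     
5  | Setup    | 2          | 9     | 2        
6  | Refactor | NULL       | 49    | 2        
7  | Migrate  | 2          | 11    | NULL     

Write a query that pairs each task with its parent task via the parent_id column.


This is a self-join: tasks is joined to a second copy of itself, matching each row's parent_id to another row's id. Use LEFT JOIN so rows with parent_id=NULL are kept.
  - task 1 (Train): parent_id=NULL -> NULL
  - task 2 (Plan): parent_id=NULL -> NULL
  - task 3 (Deploy): parent_id=2 -> Plan
  - task 4 (Optimize): parent_id=NULL -> NULL
  - task 5 (Setup): parent_id=2 -> Plan
  - task 6 (Refactor): parent_id=2 -> Plan
  - task 7 (Migrate): parent_id=NULL -> NULL

SQL:
SELECT a.name AS item, b.name AS parent
FROM tasks a
LEFT JOIN tasks b ON a.parent_id = b.id

Result:
item     | parent
---------+-------
Train    | NULL  
Plan     | NULL  
Deploy   | Plan  
Optimize | NULL  
Setup    | Plan  
Refactor | Plan  
Migrate  | NULL  


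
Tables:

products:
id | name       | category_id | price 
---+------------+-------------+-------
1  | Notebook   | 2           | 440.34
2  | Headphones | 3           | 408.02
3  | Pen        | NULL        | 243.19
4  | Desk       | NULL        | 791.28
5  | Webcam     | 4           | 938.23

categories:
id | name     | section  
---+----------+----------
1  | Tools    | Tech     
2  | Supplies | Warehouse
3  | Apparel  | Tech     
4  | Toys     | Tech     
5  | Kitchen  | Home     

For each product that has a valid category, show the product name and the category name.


INNER JOIN keeps only products rows whose category_id matches an id in categories. Walk through each product:
  - product 1 (Notebook): category_id=2 -> matches Supplies
  - product 2 (Headphones): category_id=3 -> matches Apparel
  - product 3 (Pen): category_id=NULL, no match -> dropped
  - product 4 (Desk): category_id=NULL, no match -> dropped
  - product 5 (Webcam): category_id=4 -> matches Toys
So 2 of 5 rows are dropped.

SQL:
SELECT a.name, b.name AS category
FROM products a
INNER JOIN categories b ON a.category_id = b.id

Result:
name       | category
-----------+---------
Notebook   | Supplies
Headphones | Apparel 
Webcam     | Toys    


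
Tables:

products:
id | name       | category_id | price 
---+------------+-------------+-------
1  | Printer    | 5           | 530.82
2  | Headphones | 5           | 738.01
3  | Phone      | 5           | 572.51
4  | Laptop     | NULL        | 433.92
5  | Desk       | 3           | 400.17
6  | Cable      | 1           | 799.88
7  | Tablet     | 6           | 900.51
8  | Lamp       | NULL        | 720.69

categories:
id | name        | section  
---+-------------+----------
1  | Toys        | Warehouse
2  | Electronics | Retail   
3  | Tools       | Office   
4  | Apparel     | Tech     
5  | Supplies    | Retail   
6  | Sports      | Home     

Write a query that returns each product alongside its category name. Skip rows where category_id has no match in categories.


INNER JOIN keeps only products rows whose category_id matches an id in categories. Walk through each product:
  - product 1 (Printer): category_id=5 -> matches Supplies
  - product 2 (Headphones): category_id=5 -> matches Supplies
  - product 3 (Phone): category_id=5 -> matches Supplies
  - product 4 (Laptop): category_id=NULL, no match -> dropped
  - product 5 (Desk): category_id=3 -> matches Tools
  - product 6 (Cable): category_id=1 -> matches Toys
  - product 7 (Tablet): category_id=6 -> matches Sports
  - product 8 (Lamp): category_id=NULL, no match -> dropped
So 2 of 8 rows are dropped.

SQL:
SELECT a.name, b.name AS category
FROM products a
INNER JOIN categories b ON a.category_id = b.id

Result:
name       | category
-----------+---------
Printer    | Supplies
Headphones | Supplies
Phone      | Supplies
Desk       | Tools   
Cable      | Toys    
Tablet     | Sports  


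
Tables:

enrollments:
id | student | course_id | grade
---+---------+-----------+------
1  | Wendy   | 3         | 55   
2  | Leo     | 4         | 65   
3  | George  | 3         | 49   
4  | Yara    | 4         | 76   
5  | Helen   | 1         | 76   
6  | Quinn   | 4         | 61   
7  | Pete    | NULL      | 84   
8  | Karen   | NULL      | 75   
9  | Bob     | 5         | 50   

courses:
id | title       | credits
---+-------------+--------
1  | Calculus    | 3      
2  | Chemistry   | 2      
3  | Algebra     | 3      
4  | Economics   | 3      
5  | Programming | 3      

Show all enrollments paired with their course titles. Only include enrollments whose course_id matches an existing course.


INNER JOIN keeps only enrollments rows whose course_id matches an id in courses. Walk through each enrollment:
  - enrollment 1 (Wendy): course_id=3 -> matches Algebra
  - enrollment 2 (Leo): course_id=4 -> matches Economics
  - enrollment 3 (George): course_id=3 -> matches Algebra
  - enrollment 4 (Yara): course_id=4 -> matches Economics
  - enrollment 5 (Helen): course_id=1 -> matches Calculus
  - enrollment 6 (Quinn): course_id=4 -> matches Economics
  - enrollment 7 (Pete): course_id=NULL, no match -> dropped
  - enrollment 8 (Karen): course_id=NULL, no match -> dropped
  - enrollment 9 (Bob): course_id=5 -> matches Programming
So 2 of 9 rows are dropped.

SQL:
SELECT a.student, b.title AS course
FROM enrollments a
INNER JOIN courses b ON a.course_id = b.id

Result:
student | course     
--------+------------
Wendy   | Algebra    
Leo     | Economics  
George  | Algebra    
Yara    | Economics  
Helen   | Calculus   
Quinn   | Economics  
Bob     | Programming


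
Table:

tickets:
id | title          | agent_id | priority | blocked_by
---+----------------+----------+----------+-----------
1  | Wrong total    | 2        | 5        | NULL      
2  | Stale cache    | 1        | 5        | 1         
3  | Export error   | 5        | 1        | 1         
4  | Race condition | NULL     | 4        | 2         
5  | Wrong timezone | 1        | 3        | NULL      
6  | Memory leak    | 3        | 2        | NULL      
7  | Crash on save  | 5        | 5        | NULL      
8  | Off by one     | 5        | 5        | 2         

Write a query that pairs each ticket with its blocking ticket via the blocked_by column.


This is a self-join: tickets is joined to a second copy of itself, matching each row's blocked_by to another row's id. Use LEFT JOIN so rows with blocked_by=NULL are kept.
  - ticket 1 (Wrong total): blocked_by=NULL -> NULL
  - ticket 2 (Stale cache): blocked_by=1 -> Wrong total
  - ticket 3 (Export error): blocked_by=1 -> Wrong total
  - ticket 4 (Race condition): blocked_by=2 -> Stale cache
  - ticket 5 (Wrong timezone): blocked_by=NULL -> NULL
  - ticket 6 (Memory leak): blocked_by=NULL -> NULL
  - ticket 7 (Crash on save): blocked_by=NULL -> NULL
  - ticket 8 (Off by one): blocked_by=2 -> Stale cache

SQL:
SELECT a.title AS item, b.title AS blocked_by
FROM tickets a
LEFT JOIN tickets b ON a.blocked_by = b.id

Result:
item           | blocked_by 
---------------+------------
Wrong total    | NULL       
Stale cache    | Wrong total
Export error   | Wrong total
Race condition | Stale cache
Wrong timezone | NULL       
Memory leak    | NULL       
Crash on save  | NULL       
Off by one     | Stale cache


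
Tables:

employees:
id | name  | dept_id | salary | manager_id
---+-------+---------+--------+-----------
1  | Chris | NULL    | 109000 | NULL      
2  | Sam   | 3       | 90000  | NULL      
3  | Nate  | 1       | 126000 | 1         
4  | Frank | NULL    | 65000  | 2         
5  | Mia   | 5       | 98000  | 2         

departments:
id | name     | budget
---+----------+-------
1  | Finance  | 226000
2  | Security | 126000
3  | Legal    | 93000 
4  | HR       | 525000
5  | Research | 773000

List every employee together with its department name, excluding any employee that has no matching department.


INNER JOIN keeps only employees rows whose dept_id matches an id in departments. Walk through each employee:
  - employee 1 (Chris): dept_id=NULL, no match -> dropped
  - employee 2 (Sam): dept_id=3 -> matches Legal
  - employee 3 (Nate): dept_id=1 -> matches Finance
  - employee 4 (Frank): dept_id=NULL, no match -> dropped
  - employee 5 (Mia): dept_id=5 -> matches Research
So 2 of 5 rows are dropped.

SQL:
SELECT a.name, b.name AS department
FROM employees a
INNER JOIN departments b ON a.dept_id = b.id

Result:
name | department
-----+-----------
Sam  | Legal     
Nate | Finance   
Mia  | Research  


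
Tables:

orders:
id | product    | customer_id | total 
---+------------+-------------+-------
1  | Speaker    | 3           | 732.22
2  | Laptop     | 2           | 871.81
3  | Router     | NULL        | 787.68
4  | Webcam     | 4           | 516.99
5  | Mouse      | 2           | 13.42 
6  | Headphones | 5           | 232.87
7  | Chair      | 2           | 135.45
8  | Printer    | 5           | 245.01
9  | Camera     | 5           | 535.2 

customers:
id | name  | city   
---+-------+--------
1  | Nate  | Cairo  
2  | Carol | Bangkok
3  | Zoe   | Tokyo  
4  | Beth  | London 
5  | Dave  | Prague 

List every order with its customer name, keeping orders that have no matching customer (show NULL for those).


LEFT JOIN keeps every row from orders (the left table); where customer_id has no match in customers, the customer columns become NULL. Walk through each order:
  - order 1 (Speaker): customer_id=3 -> matches Zoe
  - order 2 (Laptop): customer_id=2 -> matches Carol
  - order 3 (Router): customer_id=NULL, no match -> kept with NULL
  - order 4 (Webcam): customer_id=4 -> matches Beth
  - order 5 (Mouse): customer_id=2 -> matches Carol
  - order 6 (Headphones): customer_id=5 -> matches Dave
  - order 7 (Chair): customer_id=2 -> matches Carol
  - order 8 (Printer): customer_id=5 -> matches Dave
  - order 9 (Camera): customer_id=5 -> matches Dave
All 9 rows appear; 1 has NULL customer.

SQL:
SELECT a.product, b.name AS customer
FROM orders a
LEFT JOIN customers b ON a.customer_id = b.id

Result:
product    | customer
-----------+---------
Speaker    | Zoe     
Laptop     | Carol   
Router     | NULL    
Webcam     | Beth    
Mouse      | Carol   
Headphones | Dave    
Chair      | Carol   
Printer    | Dave    
Camera     | Dave    


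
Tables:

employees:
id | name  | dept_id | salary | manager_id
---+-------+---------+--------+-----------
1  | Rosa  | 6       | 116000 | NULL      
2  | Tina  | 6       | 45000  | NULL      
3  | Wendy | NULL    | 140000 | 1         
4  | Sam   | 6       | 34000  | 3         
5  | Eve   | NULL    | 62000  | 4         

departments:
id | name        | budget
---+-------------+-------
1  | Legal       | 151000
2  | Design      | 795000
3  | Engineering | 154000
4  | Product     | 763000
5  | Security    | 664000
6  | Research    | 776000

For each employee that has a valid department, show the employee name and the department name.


INNER JOIN keeps only employees rows whose dept_id matches an id in departments. Walk through each employee:
  - employee 1 (Rosa): dept_id=6 -> matches Research
  - employee 2 (Tina): dept_id=6 -> matches Research
  - employee 3 (Wendy): dept_id=NULL, no match -> dropped
  - employee 4 (Sam): dept_id=6 -> matches Research
  - employee 5 (Eve): dept_id=NULL, no match -> dropped
So 2 of 5 rows are dropped.

SQL:
SELECT a.name, b.name AS department
FROM employees a
INNER JOIN departments b ON a.dept_id = b.id

Result:
name | department
-----+-----------
Rosa | Research  
Tina | Research  
Sam  | Research  


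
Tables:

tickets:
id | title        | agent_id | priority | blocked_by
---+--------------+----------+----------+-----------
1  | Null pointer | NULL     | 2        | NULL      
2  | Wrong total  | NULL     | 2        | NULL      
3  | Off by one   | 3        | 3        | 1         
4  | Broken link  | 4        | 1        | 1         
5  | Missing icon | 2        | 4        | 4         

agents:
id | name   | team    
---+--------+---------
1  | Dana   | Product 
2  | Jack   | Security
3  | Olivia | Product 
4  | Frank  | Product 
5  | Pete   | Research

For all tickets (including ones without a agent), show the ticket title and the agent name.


LEFT JOIN keeps every row from tickets (the left table); where agent_id has no match in agents, the agent columns become NULL. Walk through each ticket:
  - ticket 1 (Null pointer): agent_id=NULL, no match -> kept with NULL
  - ticket 2 (Wrong total): agent_id=NULL, no match -> kept with NULL
  - ticket 3 (Off by one): agent_id=3 -> matches Olivia
  - ticket 4 (Broken link): agent_id=4 -> matches Frank
  - ticket 5 (Missing icon): agent_id=2 -> matches Jack
All 5 rows appear; 2 have NULL agent.

SQL:
SELECT a.title, b.name AS agent
FROM tickets a
LEFT JOIN agents b ON a.agent_id = b.id

Result:
title        | agent 
-------------+-------
Null pointer | NULL  
Wrong total  | NULL  
Off by one   | Olivia
Broken link  | Frank 
Missing icon | Jack  


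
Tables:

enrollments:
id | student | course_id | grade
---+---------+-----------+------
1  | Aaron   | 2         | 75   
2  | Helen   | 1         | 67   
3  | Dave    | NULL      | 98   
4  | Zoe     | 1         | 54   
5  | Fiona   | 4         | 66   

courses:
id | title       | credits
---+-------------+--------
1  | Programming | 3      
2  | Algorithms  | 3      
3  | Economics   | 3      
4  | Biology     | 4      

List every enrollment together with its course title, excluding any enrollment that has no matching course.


INNER JOIN keeps only enrollments rows whose course_id matches an id in courses. Walk through each enrollment:
  - enrollment 1 (Aaron): course_id=2 -> matches Algorithms
  - enrollment 2 (Helen): course_id=1 -> matches Programming
  - enrollment 3 (Dave): course_id=NULL, no match -> dropped
  - enrollment 4 (Zoe): course_id=1 -> matches Programming
  - enrollment 5 (Fiona): course_id=4 -> matches Biology
So 1 of 5 rows is dropped.

SQL:
SELECT a.student, b.title AS course
FROM enrollments a
INNER JOIN courses b ON a.course_id = b.id

Result:
student | course     
--------+------------
Aaron   | Algorithms 
Helen   | Programming
Zoe     | Programming
Fiona   | Biology    


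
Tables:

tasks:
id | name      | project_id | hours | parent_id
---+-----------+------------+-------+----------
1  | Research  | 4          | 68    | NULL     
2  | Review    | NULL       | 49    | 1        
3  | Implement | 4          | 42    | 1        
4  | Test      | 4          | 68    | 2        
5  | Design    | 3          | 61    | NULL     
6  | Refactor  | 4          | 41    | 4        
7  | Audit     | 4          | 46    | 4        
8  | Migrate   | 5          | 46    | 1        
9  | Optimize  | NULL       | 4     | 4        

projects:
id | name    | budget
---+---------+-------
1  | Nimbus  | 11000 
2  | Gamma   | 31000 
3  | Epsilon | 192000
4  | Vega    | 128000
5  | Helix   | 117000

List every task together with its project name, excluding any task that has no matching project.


INNER JOIN keeps only tasks rows whose project_id matches an id in projects. Walk through each task:
  - task 1 (Research): project_id=4 -> matches Vega
  - task 2 (Review): project_id=NULL, no match -> dropped
  - task 3 (Implement): project_id=4 -> matches Vega
  - task 4 (Test): project_id=4 -> matches Vega
  - task 5 (Design): project_id=3 -> matches Epsilon
  - task 6 (Refactor): project_id=4 -> matches Vega
  - task 7 (Audit): project_id=4 -> matches Vega
  - task 8 (Migrate): project_id=5 -> matches Helix
  - task 9 (Optimize): project_id=NULL, no match -> dropped
So 2 of 9 rows are dropped.

SQL:
SELECT a.name, b.name AS project
FROM tasks a
INNER JOIN projects b ON a.project_id = b.id

Result:
name      | project
----------+--------
Research  | Vega   
Implement | Vega   
Test      | Vega   
Design    | Epsilon
Refactor  | Vega   
Audit     | Vega   
Migrate   | Helix  


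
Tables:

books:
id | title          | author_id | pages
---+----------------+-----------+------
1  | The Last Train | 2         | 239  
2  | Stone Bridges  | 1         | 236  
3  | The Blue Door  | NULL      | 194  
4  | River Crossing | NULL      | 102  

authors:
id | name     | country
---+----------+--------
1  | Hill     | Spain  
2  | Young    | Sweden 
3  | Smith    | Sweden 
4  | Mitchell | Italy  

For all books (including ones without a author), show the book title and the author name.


LEFT JOIN keeps every row from books (the left table); where author_id has no match in authors, the author columns become NULL. Walk through each book:
  - book 1 (The Last Train): author_id=2 -> matches Young
  - book 2 (Stone Bridges): author_id=1 -> matches Hill
  - book 3 (The Blue Door): author_id=NULL, no match -> kept with NULL
  - book 4 (River Crossing): author_id=NULL, no match -> kept with NULL
All 4 rows appear; 2 have NULL author.

SQL:
SELECT a.title, b.name AS author
FROM books a
LEFT JOIN authors b ON a.author_id = b.id

Result:
title          | author
---------------+-------
The Last Train | Young 
Stone Bridges  | Hill  
The Blue Door  | NULL  
River Crossing | NULL  


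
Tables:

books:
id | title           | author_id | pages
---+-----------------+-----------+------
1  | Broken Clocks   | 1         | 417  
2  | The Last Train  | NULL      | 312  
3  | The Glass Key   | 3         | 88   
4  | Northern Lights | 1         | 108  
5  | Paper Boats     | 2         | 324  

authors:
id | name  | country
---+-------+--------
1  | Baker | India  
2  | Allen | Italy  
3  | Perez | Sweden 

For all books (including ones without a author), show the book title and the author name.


LEFT JOIN keeps every row from books (the left table); where author_id has no match in authors, the author columns become NULL. Walk through each book:
  - book 1 (Broken Clocks): author_id=1 -> matches Baker
  - book 2 (The Last Train): author_id=NULL, no match -> kept with NULL
  - book 3 (The Glass Key): author_id=3 -> matches Perez
  - book 4 (Northern Lights): author_id=1 -> matches Baker
  - book 5 (Paper Boats): author_id=2 -> matches Allen
All 5 rows appear; 1 has NULL author.

SQL:
SELECT a.title, b.name AS author
FROM books a
LEFT JOIN authors b ON a.author_id = b.id

Result:
title           | author
----------------+-------
Broken Clocks   | Baker 
The Last Train  | NULL  
The Glass Key   | Perez 
Northern Lights | Baker 
Paper Boats     | Allen 


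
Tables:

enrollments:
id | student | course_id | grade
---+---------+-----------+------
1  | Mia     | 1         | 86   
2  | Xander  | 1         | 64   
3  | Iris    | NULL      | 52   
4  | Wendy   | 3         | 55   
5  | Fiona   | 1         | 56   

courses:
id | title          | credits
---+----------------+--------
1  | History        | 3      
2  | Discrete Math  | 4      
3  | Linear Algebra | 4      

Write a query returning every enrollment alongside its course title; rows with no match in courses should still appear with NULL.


LEFT JOIN keeps every row from enrollments (the left table); where course_id has no match in courses, the course columns become NULL. Walk through each enrollment:
  - enrollment 1 (Mia): course_id=1 -> matches History
  - enrollment 2 (Xander): course_id=1 -> matches History
  - enrollment 3 (Iris): course_id=NULL, no match -> kept with NULL
  - enrollment 4 (Wendy): course_id=3 -> matches Linear Algebra
  - enrollment 5 (Fiona): course_id=1 -> matches History
All 5 rows appear; 1 has NULL course.

SQL:
SELECT a.student, b.title AS course
FROM enrollments a
LEFT JOIN courses b ON a.course_id = b.id

Result:
student | course        
--------+---------------
Mia     | History       
Xander  | History       
Iris    | NULL          
Wendy   | Linear Algebra
Fiona   | History       


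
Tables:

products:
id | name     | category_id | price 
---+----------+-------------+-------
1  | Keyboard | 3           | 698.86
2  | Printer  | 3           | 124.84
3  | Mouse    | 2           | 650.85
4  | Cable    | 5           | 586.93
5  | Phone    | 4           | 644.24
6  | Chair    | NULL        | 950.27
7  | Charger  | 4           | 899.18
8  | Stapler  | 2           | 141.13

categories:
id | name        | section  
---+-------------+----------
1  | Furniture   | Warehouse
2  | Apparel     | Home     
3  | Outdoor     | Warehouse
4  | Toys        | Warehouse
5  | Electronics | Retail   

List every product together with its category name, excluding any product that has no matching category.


INNER JOIN keeps only products rows whose category_id matches an id in categories. Walk through each product:
  - product 1 (Keyboard): category_id=3 -> matches Outdoor
  - product 2 (Printer): category_id=3 -> matches Outdoor
  - product 3 (Mouse): category_id=2 -> matches Apparel
  - product 4 (Cable): category_id=5 -> matches Electronics
  - product 5 (Phone): category_id=4 -> matches Toys
  - product 6 (Chair): category_id=NULL, no match -> dropped
  - product 7 (Charger): category_id=4 -> matches Toys
  - product 8 (Stapler): category_id=2 -> matches Apparel
So 1 of 8 rows is dropped.

SQL:
SELECT a.name, b.name AS category
FROM products a
INNER JOIN categories b ON a.category_id = b.id

Result:
name     | category   
---------+------------
Keyboard | Outdoor    
Printer  | Outdoor    
Mouse    | Apparel    
Cable    | Electronics
Phone    | Toys       
Charger  | Toys       
Stapler  | Apparel    


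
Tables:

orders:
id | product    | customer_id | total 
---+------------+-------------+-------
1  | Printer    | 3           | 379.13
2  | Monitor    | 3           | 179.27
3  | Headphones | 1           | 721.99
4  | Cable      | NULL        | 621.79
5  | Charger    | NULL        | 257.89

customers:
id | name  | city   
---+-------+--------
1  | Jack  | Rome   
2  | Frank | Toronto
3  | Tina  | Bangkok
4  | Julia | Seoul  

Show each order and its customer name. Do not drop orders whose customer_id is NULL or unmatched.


LEFT JOIN keeps every row from orders (the left table); where customer_id has no match in customers, the customer columns become NULL. Walk through each order:
  - order 1 (Printer): customer_id=3 -> matches Tina
  - order 2 (Monitor): customer_id=3 -> matches Tina
  - order 3 (Headphones): customer_id=1 -> matches Jack
  - order 4 (Cable): customer_id=NULL, no match -> kept with NULL
  - order 5 (Charger): customer_id=NULL, no match -> kept with NULL
All 5 rows appear; 2 have NULL customer.

SQL:
SELECT a.product, b.name AS customer
FROM orders a
LEFT JOIN customers b ON a.customer_id = b.id

Result:
product    | customer
-----------+---------
Printer    | Tina    
Monitor    | Tina    
Headphones | Jack    
Cable      | NULL    
Charger    | NULL    


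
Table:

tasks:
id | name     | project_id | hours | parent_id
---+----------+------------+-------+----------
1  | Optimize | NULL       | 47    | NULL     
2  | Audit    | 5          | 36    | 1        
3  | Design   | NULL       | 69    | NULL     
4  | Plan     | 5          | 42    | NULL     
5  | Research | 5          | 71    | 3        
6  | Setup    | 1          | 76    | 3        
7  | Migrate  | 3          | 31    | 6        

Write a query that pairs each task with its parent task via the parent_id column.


This is a self-join: tasks is joined to a second copy of itself, matching each row's parent_id to another row's id. Use LEFT JOIN so rows with parent_id=NULL are kept.
  - task 1 (Optimize): parent_id=NULL -> NULL
  - task 2 (Audit): parent_id=1 -> Optimize
  - task 3 (Design): parent_id=NULL -> NULL
  - task 4 (Plan): parent_id=NULL -> NULL
  - task 5 (Research): parent_id=3 -> Design
  - task 6 (Setup): parent_id=3 -> Design
  - task 7 (Migrate): parent_id=6 -> Setup

SQL:
SELECT a.name AS item, b.name AS parent
FROM tasks a
LEFT JOIN tasks b ON a.parent_id = b.id

Result:
item     | parent  
---------+---------
Optimize | NULL    
Audit    | Optimize
Design   | NULL    
Plan     | NULL    
Research | Design  
Setup    | Design  
Migrate  | Setup   


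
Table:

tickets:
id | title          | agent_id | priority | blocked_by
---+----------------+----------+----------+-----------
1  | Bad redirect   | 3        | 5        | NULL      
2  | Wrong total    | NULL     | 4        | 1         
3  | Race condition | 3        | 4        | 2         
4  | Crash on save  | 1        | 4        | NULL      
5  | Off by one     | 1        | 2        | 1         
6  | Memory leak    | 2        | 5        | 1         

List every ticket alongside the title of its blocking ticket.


This is a self-join: tickets is joined to a second copy of itself, matching each row's blocked_by to another row's id. Use LEFT JOIN so rows with blocked_by=NULL are kept.
  - ticket 1 (Bad redirect): blocked_by=NULL -> NULL
  - ticket 2 (Wrong total): blocked_by=1 -> Bad redirect
  - ticket 3 (Race condition): blocked_by=2 -> Wrong total
  - ticket 4 (Crash on save): blocked_by=NULL -> NULL
  - ticket 5 (Off by one): blocked_by=1 -> Bad redirect
  - ticket 6 (Memory leak): blocked_by=1 -> Bad redirect

SQL:
SELECT a.title AS item, b.title AS blocked_by
FROM tickets a
LEFT JOIN tickets b ON a.blocked_by = b.id

Result:
item           | blocked_by  
---------------+-------------
Bad redirect   | NULL        
Wrong total    | Bad redirect
Race condition | Wrong total 
Crash on save  | NULL        
Off by one     | Bad redirect
Memory leak    | Bad redirect


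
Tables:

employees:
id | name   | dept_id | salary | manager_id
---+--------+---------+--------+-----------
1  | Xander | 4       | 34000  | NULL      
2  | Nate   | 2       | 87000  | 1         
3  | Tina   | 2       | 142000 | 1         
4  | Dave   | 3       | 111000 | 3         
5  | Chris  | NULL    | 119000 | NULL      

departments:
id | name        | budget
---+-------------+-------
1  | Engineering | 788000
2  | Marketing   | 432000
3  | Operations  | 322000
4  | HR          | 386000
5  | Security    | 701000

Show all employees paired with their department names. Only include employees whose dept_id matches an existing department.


INNER JOIN keeps only employees rows whose dept_id matches an id in departments. Walk through each employee:
  - employee 1 (Xander): dept_id=4 -> matches HR
  - employee 2 (Nate): dept_id=2 -> matches Marketing
  - employee 3 (Tina): dept_id=2 -> matches Marketing
  - employee 4 (Dave): dept_id=3 -> matches Operations
  - employee 5 (Chris): dept_id=NULL, no match -> dropped
So 1 of 5 rows is dropped.

SQL:
SELECT a.name, b.name AS department
FROM employees a
INNER JOIN departments b ON a.dept_id = b.id

Result:
name   | department
-------+-----------
Xander | HR        
Nate   | Marketing 
Tina   | Marketing 
Dave   | Operations


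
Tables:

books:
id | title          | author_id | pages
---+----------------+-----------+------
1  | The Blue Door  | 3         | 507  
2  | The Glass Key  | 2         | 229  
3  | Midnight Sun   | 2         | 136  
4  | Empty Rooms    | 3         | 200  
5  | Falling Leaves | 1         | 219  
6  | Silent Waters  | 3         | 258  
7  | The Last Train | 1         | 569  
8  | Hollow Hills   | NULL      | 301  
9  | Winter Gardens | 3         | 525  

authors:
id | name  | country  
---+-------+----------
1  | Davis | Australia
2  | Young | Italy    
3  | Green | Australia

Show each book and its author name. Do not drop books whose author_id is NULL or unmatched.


LEFT JOIN keeps every row from books (the left table); where author_id has no match in authors, the author columns become NULL. Walk through each book:
  - book 1 (The Blue Door): author_id=3 -> matches Green
  - book 2 (The Glass Key): author_id=2 -> matches Young
  - book 3 (Midnight Sun): author_id=2 -> matches Young
  - book 4 (Empty Rooms): author_id=3 -> matches Green
  - book 5 (Falling Leaves): author_id=1 -> matches Davis
  - book 6 (Silent Waters): author_id=3 -> matches Green
  - book 7 (The Last Train): author_id=1 -> matches Davis
  - book 8 (Hollow Hills): author_id=NULL, no match -> kept with NULL
  - book 9 (Winter Gardens): author_id=3 -> matches Green
All 9 rows appear; 1 has NULL author.

SQL:
SELECT a.title, b.name AS author
FROM books a
LEFT JOIN authors b ON a.author_id = b.id

Result:
title          | author
---------------+-------
The Blue Door  | Green 
The Glass Key  | Young 
Midnight Sun   | Young 
Empty Rooms    | Green 
Falling Leaves | Davis 
Silent Waters  | Green 
The Last Train | Davis 
Hollow Hills   | NULL  
Winter Gardens | Green 


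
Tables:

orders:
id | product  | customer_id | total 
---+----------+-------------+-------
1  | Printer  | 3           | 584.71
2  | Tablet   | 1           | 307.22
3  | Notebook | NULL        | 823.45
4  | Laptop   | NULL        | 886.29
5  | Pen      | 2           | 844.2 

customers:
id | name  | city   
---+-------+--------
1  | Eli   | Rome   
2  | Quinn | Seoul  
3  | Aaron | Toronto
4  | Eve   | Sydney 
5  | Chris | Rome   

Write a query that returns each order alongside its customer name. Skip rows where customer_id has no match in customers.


INNER JOIN keeps only orders rows whose customer_id matches an id in customers. Walk through each order:
  - order 1 (Printer): customer_id=3 -> matches Aaron
  - order 2 (Tablet): customer_id=1 -> matches Eli
  - order 3 (Notebook): customer_id=NULL, no match -> dropped
  - order 4 (Laptop): customer_id=NULL, no match -> dropped
  - order 5 (Pen): customer_id=2 -> matches Quinn
So 2 of 5 rows are dropped.

SQL:
SELECT a.product, b.name AS customer
FROM orders a
INNER JOIN customers b ON a.customer_id = b.id

Result:
product | customer
--------+---------
Printer | Aaron   
Tablet  | Eli     
Pen     | Quinn   


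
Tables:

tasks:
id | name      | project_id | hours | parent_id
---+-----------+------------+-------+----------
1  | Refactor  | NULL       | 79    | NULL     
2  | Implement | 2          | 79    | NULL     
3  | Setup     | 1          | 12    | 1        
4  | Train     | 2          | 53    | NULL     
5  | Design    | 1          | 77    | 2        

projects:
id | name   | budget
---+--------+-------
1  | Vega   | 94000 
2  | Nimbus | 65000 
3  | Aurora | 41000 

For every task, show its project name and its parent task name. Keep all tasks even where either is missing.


Two LEFT JOINs from the same base table tasks: one to projects via project_id, one to tasks itself via parent_id. Both are LEFT so every task is preserved.
Match against projects:
  - task 1 (Refactor): project_id=NULL, no match -> kept with NULL
  - task 2 (Implement): project_id=2 -> matches Nimbus
  - task 3 (Setup): project_id=1 -> matches Vega
  - task 4 (Train): project_id=2 -> matches Nimbus
  - task 5 (Design): project_id=1 -> matches Vega
Match against tasks (self):
  - task 1 (Refactor): parent_id=NULL -> NULL
  - task 2 (Implement): parent_id=NULL -> NULL
  - task 3 (Setup): parent_id=1 -> Refactor
  - task 4 (Train): parent_id=NULL -> NULL
  - task 5 (Design): parent_id=2 -> Implement

SQL:
SELECT a.name, b.name AS project, c.name AS parent
FROM tasks a
LEFT JOIN projects b ON a.project_id = b.id
LEFT JOIN tasks c ON a.parent_id = c.id

Result:
name      | project | parent   
----------+---------+----------
Refactor  | NULL    | NULL     
Implement | Nimbus  | NULL     
Setup     | Vega    | Refactor 
Train     | Nimbus  | NULL     
Design    | Vega    | Implement


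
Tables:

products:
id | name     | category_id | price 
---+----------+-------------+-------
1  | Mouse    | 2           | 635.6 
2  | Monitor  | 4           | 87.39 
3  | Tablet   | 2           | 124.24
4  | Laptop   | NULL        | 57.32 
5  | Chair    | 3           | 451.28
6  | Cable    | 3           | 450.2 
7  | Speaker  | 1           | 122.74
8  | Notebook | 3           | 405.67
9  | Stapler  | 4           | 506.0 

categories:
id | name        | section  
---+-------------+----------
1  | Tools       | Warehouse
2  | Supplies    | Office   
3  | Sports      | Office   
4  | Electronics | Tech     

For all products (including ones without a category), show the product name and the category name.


LEFT JOIN keeps every row from products (the left table); where category_id has no match in categories, the category columns become NULL. Walk through each product:
  - product 1 (Mouse): category_id=2 -> matches Supplies
  - product 2 (Monitor): category_id=4 -> matches Electronics
  - product 3 (Tablet): category_id=2 -> matches Supplies
  - product 4 (Laptop): category_id=NULL, no match -> kept with NULL
  - product 5 (Chair): category_id=3 -> matches Sports
  - product 6 (Cable): category_id=3 -> matches Sports
  - product 7 (Speaker): category_id=1 -> matches Tools
  - product 8 (Notebook): category_id=3 -> matches Sports
  - product 9 (Stapler): category_id=4 -> matches Electronics
All 9 rows appear; 1 has NULL category.

SQL:
SELECT a.name, b.name AS category
FROM products a
LEFT JOIN categories b ON a.category_id = b.id

Result:
name     | category   
---------+------------
Mouse    | Supplies   
Monitor  | Electronics
Tablet   | Supplies   
Laptop   | NULL       
Chair    | Sports     
Cable    | Sports     
Speaker  | Tools      
Notebook | Sports     
Stapler  | Electronics


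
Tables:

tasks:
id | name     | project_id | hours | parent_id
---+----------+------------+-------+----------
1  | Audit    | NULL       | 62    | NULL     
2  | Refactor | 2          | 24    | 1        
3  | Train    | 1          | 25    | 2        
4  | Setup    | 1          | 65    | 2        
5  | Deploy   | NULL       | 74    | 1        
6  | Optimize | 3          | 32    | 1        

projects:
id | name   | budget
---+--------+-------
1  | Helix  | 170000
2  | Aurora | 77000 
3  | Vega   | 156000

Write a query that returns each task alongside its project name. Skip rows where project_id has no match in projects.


INNER JOIN keeps only tasks rows whose project_id matches an id in projects. Walk through each task:
  - task 1 (Audit): project_id=NULL, no match -> dropped
  - task 2 (Refactor): project_id=2 -> matches Aurora
  - task 3 (Train): project_id=1 -> matches Helix
  - task 4 (Setup): project_id=1 -> matches Helix
  - task 5 (Deploy): project_id=NULL, no match -> dropped
  - task 6 (Optimize): project_id=3 -> matches Vega
So 2 of 6 rows are dropped.

SQL:
SELECT a.name, b.name AS project
FROM tasks a
INNER JOIN projects b ON a.project_id = b.id

Result:
name     | project
---------+--------
Refactor | Aurora 
Train    | Helix  
Setup    | Helix  
Optimize | Vega   


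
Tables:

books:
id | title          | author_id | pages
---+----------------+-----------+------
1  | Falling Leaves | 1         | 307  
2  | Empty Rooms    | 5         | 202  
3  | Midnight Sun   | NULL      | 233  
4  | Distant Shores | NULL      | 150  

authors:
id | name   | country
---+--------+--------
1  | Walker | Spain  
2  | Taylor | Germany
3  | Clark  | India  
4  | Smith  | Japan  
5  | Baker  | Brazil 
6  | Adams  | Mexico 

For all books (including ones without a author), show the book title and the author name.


LEFT JOIN keeps every row from books (the left table); where author_id has no match in authors, the author columns become NULL. Walk through each book:
  - book 1 (Falling Leaves): author_id=1 -> matches Walker
  - book 2 (Empty Rooms): author_id=5 -> matches Baker
  - book 3 (Midnight Sun): author_id=NULL, no match -> kept with NULL
  - book 4 (Distant Shores): author_id=NULL, no match -> kept with NULL
All 4 rows appear; 2 have NULL author.

SQL:
SELECT a.title, b.name AS author
FROM books a
LEFT JOIN authors b ON a.author_id = b.id

Result:
title          | author
---------------+-------
Falling Leaves | Walker
Empty Rooms    | Baker 
Midnight Sun   | NULL  
Distant Shores | NULL  


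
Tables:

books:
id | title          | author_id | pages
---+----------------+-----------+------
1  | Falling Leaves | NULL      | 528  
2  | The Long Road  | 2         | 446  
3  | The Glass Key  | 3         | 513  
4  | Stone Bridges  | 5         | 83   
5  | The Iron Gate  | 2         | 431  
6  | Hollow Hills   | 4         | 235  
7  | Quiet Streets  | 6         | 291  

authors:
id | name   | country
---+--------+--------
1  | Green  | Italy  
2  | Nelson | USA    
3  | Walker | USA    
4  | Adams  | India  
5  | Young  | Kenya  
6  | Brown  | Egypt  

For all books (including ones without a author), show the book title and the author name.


LEFT JOIN keeps every row from books (the left table); where author_id has no match in authors, the author columns become NULL. Walk through each book:
  - book 1 (Falling Leaves): author_id=NULL, no match -> kept with NULL
  - book 2 (The Long Road): author_id=2 -> matches Nelson
  - book 3 (The Glass Key): author_id=3 -> matches Walker
  - book 4 (Stone Bridges): author_id=5 -> matches Young
  - book 5 (The Iron Gate): author_id=2 -> matches Nelson
  - book 6 (Hollow Hills): author_id=4 -> matches Adams
  - book 7 (Quiet Streets): author_id=6 -> matches Brown
All 7 rows appear; 1 has NULL author.

SQL:
SELECT a.title, b.name AS author
FROM books a
LEFT JOIN authors b ON a.author_id = b.id

Result:
title          | author
---------------+-------
Falling Leaves | NULL  
The Long Road  | Nelson
The Glass Key  | Walker
Stone Bridges  | Young 
The Iron Gate  | Nelson
Hollow Hills   | Adams 
Quiet Streets  | Brown 


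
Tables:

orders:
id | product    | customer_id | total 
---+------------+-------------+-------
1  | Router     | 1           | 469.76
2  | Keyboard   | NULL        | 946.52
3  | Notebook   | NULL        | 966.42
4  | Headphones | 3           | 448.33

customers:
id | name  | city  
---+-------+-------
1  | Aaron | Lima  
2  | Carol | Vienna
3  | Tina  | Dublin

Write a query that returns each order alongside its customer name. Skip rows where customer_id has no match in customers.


INNER JOIN keeps only orders rows whose customer_id matches an id in customers. Walk through each order:
  - order 1 (Router): customer_id=1 -> matches Aaron
  - order 2 (Keyboard): customer_id=NULL, no match -> dropped
  - order 3 (Notebook): customer_id=NULL, no match -> dropped
  - order 4 (Headphones): customer_id=3 -> matches Tina
So 2 of 4 rows are dropped.

SQL:
SELECT a.product, b.name AS customer
FROM orders a
INNER JOIN customers b ON a.customer_id = b.id

Result:
product    | customer
-----------+---------
Router     | Aaron   
Headphones | Tina    


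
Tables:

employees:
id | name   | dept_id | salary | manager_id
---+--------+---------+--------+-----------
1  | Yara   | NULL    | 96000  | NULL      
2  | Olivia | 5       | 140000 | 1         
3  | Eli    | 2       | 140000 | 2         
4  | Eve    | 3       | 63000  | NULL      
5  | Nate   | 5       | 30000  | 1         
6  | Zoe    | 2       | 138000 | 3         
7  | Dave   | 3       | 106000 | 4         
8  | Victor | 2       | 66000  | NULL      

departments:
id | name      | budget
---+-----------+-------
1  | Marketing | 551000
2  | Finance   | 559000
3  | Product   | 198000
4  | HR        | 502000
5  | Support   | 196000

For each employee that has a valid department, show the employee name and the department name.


INNER JOIN keeps only employees rows whose dept_id matches an id in departments. Walk through each employee:
  - employee 1 (Yara): dept_id=NULL, no match -> dropped
  - employee 2 (Olivia): dept_id=5 -> matches Support
  - employee 3 (Eli): dept_id=2 -> matches Finance
  - employee 4 (Eve): dept_id=3 -> matches Product
  - employee 5 (Nate): dept_id=5 -> matches Support
  - employee 6 (Zoe): dept_id=2 -> matches Finance
  - employee 7 (Dave): dept_id=3 -> matches Product
  - employee 8 (Victor): dept_id=2 -> matches Finance
So 1 of 8 rows is dropped.

SQL:
SELECT a.name, b.name AS department
FROM employees a
INNER JOIN departments b ON a.dept_id = b.id

Result:
name   | department
-------+-----------
Olivia | Support   
Eli    | Finance   
Eve    | Product   
Nate   | Support   
Zoe    | Finance   
Dave   | Product   
Victor | Finance   
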